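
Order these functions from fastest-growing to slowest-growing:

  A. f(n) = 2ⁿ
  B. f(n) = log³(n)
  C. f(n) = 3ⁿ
C > A > B

Comparing growth rates:
C = 3ⁿ is O(3ⁿ)
A = 2ⁿ is O(2ⁿ)
B = log³(n) is O(log³ n)

Therefore, the order from fastest to slowest is: C > A > B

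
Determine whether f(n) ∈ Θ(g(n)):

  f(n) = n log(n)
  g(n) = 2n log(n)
True

f(n) = n log(n) and g(n) = 2n log(n) are both O(n log n).
Since they have the same asymptotic growth rate, f(n) = Θ(g(n)) is true.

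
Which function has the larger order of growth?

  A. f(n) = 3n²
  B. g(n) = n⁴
B

f(n) = 3n² is O(n²), while g(n) = n⁴ is O(n⁴).
Since O(n⁴) grows faster than O(n²), g(n) dominates.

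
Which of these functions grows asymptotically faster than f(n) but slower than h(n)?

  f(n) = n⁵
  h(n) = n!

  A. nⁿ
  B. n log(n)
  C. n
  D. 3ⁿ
D

We need g(n) with n⁵ = o(g(n)) and g(n) = o(n!), i.e. O(n⁵) ≺ g ≺ O(n!).
Check each option:
  A. nⁿ — O(nⁿ) does not grow strictly slower than h(n)
  B. n log(n) — O(n log n) does not grow strictly faster than f(n)
  C. n — O(n) does not grow strictly faster than f(n)
  D. 3ⁿ — O(3ⁿ) is strictly between O(n⁵) and O(n!) ✓

Only option D (3ⁿ) lies strictly between.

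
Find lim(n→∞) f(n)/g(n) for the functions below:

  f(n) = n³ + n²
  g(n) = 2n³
1/2

Since n³ + n² and 2n³ have the same growth rate (O(n³)),
the ratio converges to a constant: 1/2.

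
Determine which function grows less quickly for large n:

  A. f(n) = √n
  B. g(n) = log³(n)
B

f(n) = √n is O(√n), while g(n) = log³(n) is O(log³ n).
Since O(log³ n) grows slower than O(√n), g(n) is dominated.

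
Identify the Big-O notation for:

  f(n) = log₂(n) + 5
O(log n)

The dominant term in log₂(n) + 5 is log₂(n), which is Θ(log n).
Lower-order terms (5) are asymptotically negligible.
Constants are absorbed, so the tightest bound is O(log n).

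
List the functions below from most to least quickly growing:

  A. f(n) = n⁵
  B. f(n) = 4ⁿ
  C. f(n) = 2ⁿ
B > C > A

Comparing growth rates:
B = 4ⁿ is O(4ⁿ)
C = 2ⁿ is O(2ⁿ)
A = n⁵ is O(n⁵)

Therefore, the order from fastest to slowest is: B > C > A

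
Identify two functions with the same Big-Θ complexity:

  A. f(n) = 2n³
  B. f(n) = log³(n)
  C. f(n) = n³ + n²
A and C

Examining each function:
  A. 2n³ is O(n³)
  B. log³(n) is O(log³ n)
  C. n³ + n² is O(n³)

Functions A and C both have the same complexity class.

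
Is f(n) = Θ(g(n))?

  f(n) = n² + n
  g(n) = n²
True

f(n) = n² + n and g(n) = n² are both O(n²).
Since they have the same asymptotic growth rate, f(n) = Θ(g(n)) is true.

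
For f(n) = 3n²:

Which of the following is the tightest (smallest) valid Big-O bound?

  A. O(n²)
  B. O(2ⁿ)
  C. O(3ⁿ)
A

f(n) = 3n² is O(n²).
All listed options are valid Big-O bounds (upper bounds),
but O(n²) is the tightest (smallest valid bound).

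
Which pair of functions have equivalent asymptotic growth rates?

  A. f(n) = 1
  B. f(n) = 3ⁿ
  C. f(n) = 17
A and C

Examining each function:
  A. 1 is O(1)
  B. 3ⁿ is O(3ⁿ)
  C. 17 is O(1)

Functions A and C both have the same complexity class.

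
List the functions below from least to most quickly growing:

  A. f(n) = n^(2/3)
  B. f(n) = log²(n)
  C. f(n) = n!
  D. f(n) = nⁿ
B < A < C < D

Comparing growth rates:
B = log²(n) is O(log² n)
A = n^(2/3) is O(n^(2/3))
C = n! is O(n!)
D = nⁿ is O(nⁿ)

Therefore, the order from slowest to fastest is: B < A < C < D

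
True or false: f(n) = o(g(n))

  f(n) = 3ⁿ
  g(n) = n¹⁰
False

f(n) = 3ⁿ is O(3ⁿ), and g(n) = n¹⁰ is O(n¹⁰).
Since O(3ⁿ) grows faster than or equal to O(n¹⁰), f(n) = o(g(n)) is false.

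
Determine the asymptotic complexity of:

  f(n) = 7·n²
O(n²)

The dominant term in 7·n² is 7·n², which is Θ(n²).
Constants are absorbed, so the tightest bound is O(n²).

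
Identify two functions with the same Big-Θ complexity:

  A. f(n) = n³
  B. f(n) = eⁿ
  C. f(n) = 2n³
A and C

Examining each function:
  A. n³ is O(n³)
  B. eⁿ is O(eⁿ)
  C. 2n³ is O(n³)

Functions A and C both have the same complexity class.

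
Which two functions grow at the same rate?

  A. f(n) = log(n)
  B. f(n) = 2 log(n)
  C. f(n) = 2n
A and B

Examining each function:
  A. log(n) is O(log n)
  B. 2 log(n) is O(log n)
  C. 2n is O(n)

Functions A and B both have the same complexity class.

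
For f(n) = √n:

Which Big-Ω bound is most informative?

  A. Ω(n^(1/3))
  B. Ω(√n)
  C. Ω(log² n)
B

f(n) = √n is Ω(√n).
All listed options are valid Big-Ω bounds (lower bounds),
but Ω(√n) is the tightest (largest valid bound).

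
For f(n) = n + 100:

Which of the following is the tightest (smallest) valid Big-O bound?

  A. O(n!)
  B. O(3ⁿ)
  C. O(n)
C

f(n) = n + 100 is O(n).
All listed options are valid Big-O bounds (upper bounds),
but O(n) is the tightest (smallest valid bound).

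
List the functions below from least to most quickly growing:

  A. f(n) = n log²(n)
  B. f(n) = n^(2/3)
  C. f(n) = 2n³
B < A < C

Comparing growth rates:
B = n^(2/3) is O(n^(2/3))
A = n log²(n) is O(n log² n)
C = 2n³ is O(n³)

Therefore, the order from slowest to fastest is: B < A < C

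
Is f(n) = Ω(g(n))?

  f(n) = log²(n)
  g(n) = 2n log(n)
False

f(n) = log²(n) is O(log² n), and g(n) = 2n log(n) is O(n log n).
Since O(log² n) grows slower than O(n log n), f(n) = Ω(g(n)) is false.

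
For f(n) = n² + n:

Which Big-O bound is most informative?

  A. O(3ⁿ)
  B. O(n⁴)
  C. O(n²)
C

f(n) = n² + n is O(n²).
All listed options are valid Big-O bounds (upper bounds),
but O(n²) is the tightest (smallest valid bound).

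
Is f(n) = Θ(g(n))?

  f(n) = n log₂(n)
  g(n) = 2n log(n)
True

f(n) = n log₂(n) and g(n) = 2n log(n) are both O(n log n).
Since they have the same asymptotic growth rate, f(n) = Θ(g(n)) is true.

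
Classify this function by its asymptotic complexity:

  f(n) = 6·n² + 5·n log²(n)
O(n²)

The dominant term in 6·n² + 5·n log²(n) is 6·n², which is Θ(n²).
Lower-order terms (5·n log²(n)) are asymptotically negligible.
Constants are absorbed, so the tightest bound is O(n²).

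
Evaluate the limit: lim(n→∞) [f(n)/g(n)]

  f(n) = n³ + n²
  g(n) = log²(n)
∞

Since n³ + n² (O(n³)) grows faster than log²(n) (O(log² n)),
the ratio f(n)/g(n) → ∞ as n → ∞.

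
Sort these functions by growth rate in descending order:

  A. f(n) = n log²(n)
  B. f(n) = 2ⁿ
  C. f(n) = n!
C > B > A

Comparing growth rates:
C = n! is O(n!)
B = 2ⁿ is O(2ⁿ)
A = n log²(n) is O(n log² n)

Therefore, the order from fastest to slowest is: C > B > A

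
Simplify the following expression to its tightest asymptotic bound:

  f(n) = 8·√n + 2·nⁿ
Θ(nⁿ)

Order the terms by growth rate: 8·√n ≺ 2·nⁿ.
The fastest-growing term 2·nⁿ dominates as n → ∞; dropping its constant factor gives Θ(nⁿ).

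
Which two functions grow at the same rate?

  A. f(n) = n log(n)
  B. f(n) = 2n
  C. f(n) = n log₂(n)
A and C

Examining each function:
  A. n log(n) is O(n log n)
  B. 2n is O(n)
  C. n log₂(n) is O(n log n)

Functions A and C both have the same complexity class.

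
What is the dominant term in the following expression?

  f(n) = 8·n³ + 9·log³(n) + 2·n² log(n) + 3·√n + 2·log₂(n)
8·n³

Looking at each term:
  - 8·n³ is O(n³)
  - 9·log³(n) is O(log³ n)
  - 2·n² log(n) is O(n² log n)
  - 3·√n is O(√n)
  - 2·log₂(n) is O(log n)

The term 8·n³ (O(n³)) grows fastest and dominates all others.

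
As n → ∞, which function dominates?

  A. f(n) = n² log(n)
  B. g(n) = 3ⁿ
B

f(n) = n² log(n) is O(n² log n), while g(n) = 3ⁿ is O(3ⁿ).
Since O(3ⁿ) grows faster than O(n² log n), g(n) dominates.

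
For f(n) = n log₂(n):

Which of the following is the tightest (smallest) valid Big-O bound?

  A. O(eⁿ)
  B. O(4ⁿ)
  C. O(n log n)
C

f(n) = n log₂(n) is O(n log n).
All listed options are valid Big-O bounds (upper bounds),
but O(n log n) is the tightest (smallest valid bound).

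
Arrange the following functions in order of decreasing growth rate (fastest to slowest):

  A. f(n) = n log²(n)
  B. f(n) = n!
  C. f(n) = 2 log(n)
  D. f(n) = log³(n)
B > A > D > C

Comparing growth rates:
B = n! is O(n!)
A = n log²(n) is O(n log² n)
D = log³(n) is O(log³ n)
C = 2 log(n) is O(log n)

Therefore, the order from fastest to slowest is: B > A > D > C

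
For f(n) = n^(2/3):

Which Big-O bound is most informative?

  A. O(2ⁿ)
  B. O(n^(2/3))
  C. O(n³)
B

f(n) = n^(2/3) is O(n^(2/3)).
All listed options are valid Big-O bounds (upper bounds),
but O(n^(2/3)) is the tightest (smallest valid bound).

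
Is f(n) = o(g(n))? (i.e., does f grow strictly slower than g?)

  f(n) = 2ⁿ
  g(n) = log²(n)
False

f(n) = 2ⁿ is O(2ⁿ), and g(n) = log²(n) is O(log² n).
Since O(2ⁿ) grows faster than or equal to O(log² n), f(n) = o(g(n)) is false.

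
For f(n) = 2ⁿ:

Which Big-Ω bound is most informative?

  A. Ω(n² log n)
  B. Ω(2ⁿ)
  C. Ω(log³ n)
B

f(n) = 2ⁿ is Ω(2ⁿ).
All listed options are valid Big-Ω bounds (lower bounds),
but Ω(2ⁿ) is the tightest (largest valid bound).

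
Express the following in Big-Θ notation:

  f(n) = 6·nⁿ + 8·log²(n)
Θ(nⁿ)

Order the terms by growth rate: 8·log²(n) ≺ 6·nⁿ.
The fastest-growing term 6·nⁿ dominates as n → ∞; dropping its constant factor gives Θ(nⁿ).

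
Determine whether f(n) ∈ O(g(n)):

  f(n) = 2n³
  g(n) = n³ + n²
True

f(n) = 2n³ and g(n) = n³ + n² are both O(n³).
Big-O permits equal growth rates (f ≤ c·g for some c), so f(n) = O(g(n)) is true.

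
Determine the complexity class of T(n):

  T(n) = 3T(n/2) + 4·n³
Θ(n³)

Master Theorem: a = 3, b = 2, f(n) = 4·n³.
Compute the critical exponent d = log₂(3) = 1.585.
Compare f(n) = Θ(n³) against n^d:
  k = 3 > d = 1.585, so f(n) = Ω(n^(d+ε)) — Case 3.
  Regularity: a·(n/b)^3/n^3 = a/b^3 = 3/8 < 1 ✓.
  The top-level work dominates: T(n) = Θ(f(n)) = Θ(n³).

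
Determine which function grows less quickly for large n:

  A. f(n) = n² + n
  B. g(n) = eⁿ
A

f(n) = n² + n is O(n²), while g(n) = eⁿ is O(eⁿ).
Since O(n²) grows slower than O(eⁿ), f(n) is dominated.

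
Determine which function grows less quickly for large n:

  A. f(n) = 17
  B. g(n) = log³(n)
A

f(n) = 17 is O(1), while g(n) = log³(n) is O(log³ n).
Since O(1) grows slower than O(log³ n), f(n) is dominated.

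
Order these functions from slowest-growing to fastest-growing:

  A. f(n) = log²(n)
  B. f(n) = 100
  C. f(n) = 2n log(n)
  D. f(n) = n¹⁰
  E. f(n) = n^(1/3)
B < A < E < C < D

Comparing growth rates:
B = 100 is O(1)
A = log²(n) is O(log² n)
E = n^(1/3) is O(n^(1/3))
C = 2n log(n) is O(n log n)
D = n¹⁰ is O(n¹⁰)

Therefore, the order from slowest to fastest is: B < A < E < C < D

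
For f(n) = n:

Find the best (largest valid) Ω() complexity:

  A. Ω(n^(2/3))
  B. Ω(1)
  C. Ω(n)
C

f(n) = n is Ω(n).
All listed options are valid Big-Ω bounds (lower bounds),
but Ω(n) is the tightest (largest valid bound).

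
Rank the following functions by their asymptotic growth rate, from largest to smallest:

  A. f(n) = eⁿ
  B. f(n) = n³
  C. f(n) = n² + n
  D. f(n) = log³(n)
A > B > C > D

Comparing growth rates:
A = eⁿ is O(eⁿ)
B = n³ is O(n³)
C = n² + n is O(n²)
D = log³(n) is O(log³ n)

Therefore, the order from fastest to slowest is: A > B > C > D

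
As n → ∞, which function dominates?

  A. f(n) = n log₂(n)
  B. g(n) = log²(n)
A

f(n) = n log₂(n) is O(n log n), while g(n) = log²(n) is O(log² n).
Since O(n log n) grows faster than O(log² n), f(n) dominates.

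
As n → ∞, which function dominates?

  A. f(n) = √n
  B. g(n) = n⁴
B

f(n) = √n is O(√n), while g(n) = n⁴ is O(n⁴).
Since O(n⁴) grows faster than O(√n), g(n) dominates.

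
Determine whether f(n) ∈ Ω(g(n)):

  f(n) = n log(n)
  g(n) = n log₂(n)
True

f(n) = n log(n) and g(n) = n log₂(n) are both O(n log n).
Big-Ω permits equal growth rates (f ≥ c·g for some c > 0), so f(n) = Ω(g(n)) is true.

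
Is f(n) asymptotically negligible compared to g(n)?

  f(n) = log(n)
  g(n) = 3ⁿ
True

f(n) = log(n) is O(log n), and g(n) = 3ⁿ is O(3ⁿ).
Since O(log n) grows strictly slower than O(3ⁿ), f(n) = o(g(n)) is true.
This means lim(n→∞) f(n)/g(n) = 0.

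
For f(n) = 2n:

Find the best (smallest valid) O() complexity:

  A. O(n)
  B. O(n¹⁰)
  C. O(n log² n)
A

f(n) = 2n is O(n).
All listed options are valid Big-O bounds (upper bounds),
but O(n) is the tightest (smallest valid bound).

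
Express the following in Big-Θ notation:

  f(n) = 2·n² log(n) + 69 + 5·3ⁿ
Θ(3ⁿ)

Order the terms by growth rate: 69 ≺ 2·n² log(n) ≺ 5·3ⁿ.
The fastest-growing term 5·3ⁿ dominates as n → ∞; dropping its constant factor gives Θ(3ⁿ).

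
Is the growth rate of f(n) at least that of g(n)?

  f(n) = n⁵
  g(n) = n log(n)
True

f(n) = n⁵ is O(n⁵), and g(n) = n log(n) is O(n log n).
Since O(n⁵) grows at least as fast as O(n log n), f(n) = Ω(g(n)) is true.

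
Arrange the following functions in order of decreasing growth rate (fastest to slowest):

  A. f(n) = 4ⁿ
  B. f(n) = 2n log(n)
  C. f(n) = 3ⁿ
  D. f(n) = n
A > C > B > D

Comparing growth rates:
A = 4ⁿ is O(4ⁿ)
C = 3ⁿ is O(3ⁿ)
B = 2n log(n) is O(n log n)
D = n is O(n)

Therefore, the order from fastest to slowest is: A > C > B > D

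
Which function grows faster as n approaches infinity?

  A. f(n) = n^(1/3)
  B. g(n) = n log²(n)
B

f(n) = n^(1/3) is O(n^(1/3)), while g(n) = n log²(n) is O(n log² n).
Since O(n log² n) grows faster than O(n^(1/3)), g(n) dominates.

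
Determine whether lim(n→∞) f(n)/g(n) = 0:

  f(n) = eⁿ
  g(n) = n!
True

f(n) = eⁿ is O(eⁿ), and g(n) = n! is O(n!).
Since O(eⁿ) grows strictly slower than O(n!), f(n) = o(g(n)) is true.
This means lim(n→∞) f(n)/g(n) = 0.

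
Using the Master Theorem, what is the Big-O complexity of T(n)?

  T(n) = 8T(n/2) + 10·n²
Θ(n³)

Master Theorem: a = 8, b = 2, f(n) = 10·n².
Compute the critical exponent d = log₂(8) = 3.
Compare f(n) = Θ(n²) against n^d:
  k = 2 < d = 3, so f(n) = O(n^(d-ε)) — Case 1.
  The recursion cost dominates: T(n) = Θ(n^d) = Θ(n³).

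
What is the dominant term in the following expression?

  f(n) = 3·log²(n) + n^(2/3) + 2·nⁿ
2·nⁿ

Looking at each term:
  - 3·log²(n) is O(log² n)
  - n^(2/3) is O(n^(2/3))
  - 2·nⁿ is O(nⁿ)

The term 2·nⁿ (O(nⁿ)) grows fastest and dominates all others.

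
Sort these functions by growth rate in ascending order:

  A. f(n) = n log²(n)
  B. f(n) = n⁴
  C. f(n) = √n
C < A < B

Comparing growth rates:
C = √n is O(√n)
A = n log²(n) is O(n log² n)
B = n⁴ is O(n⁴)

Therefore, the order from slowest to fastest is: C < A < B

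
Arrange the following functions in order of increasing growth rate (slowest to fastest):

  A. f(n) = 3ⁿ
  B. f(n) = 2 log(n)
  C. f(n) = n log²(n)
B < C < A

Comparing growth rates:
B = 2 log(n) is O(log n)
C = n log²(n) is O(n log² n)
A = 3ⁿ is O(3ⁿ)

Therefore, the order from slowest to fastest is: B < C < A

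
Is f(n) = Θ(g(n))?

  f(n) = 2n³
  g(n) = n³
True

f(n) = 2n³ and g(n) = n³ are both O(n³).
Since they have the same asymptotic growth rate, f(n) = Θ(g(n)) is true.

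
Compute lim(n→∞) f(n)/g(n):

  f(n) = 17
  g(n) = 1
17

Since 17 and 1 have the same growth rate (O(1)),
the ratio converges to a constant: 17.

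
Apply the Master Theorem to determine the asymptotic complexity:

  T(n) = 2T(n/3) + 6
Θ(n^log₃(2))

Master Theorem: a = 2, b = 3, f(n) = 6.
Compute the critical exponent d = log₃(2) = 0.631.
Compare f(n) = Θ(1) against n^d:
  k = 0 < d = 0.631, so f(n) = O(n^(d-ε)) — Case 1.
  The recursion cost dominates: T(n) = Θ(n^d) = Θ(n^log₃(2)).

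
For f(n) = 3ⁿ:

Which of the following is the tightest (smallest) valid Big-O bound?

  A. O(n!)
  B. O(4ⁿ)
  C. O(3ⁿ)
C

f(n) = 3ⁿ is O(3ⁿ).
All listed options are valid Big-O bounds (upper bounds),
but O(3ⁿ) is the tightest (smallest valid bound).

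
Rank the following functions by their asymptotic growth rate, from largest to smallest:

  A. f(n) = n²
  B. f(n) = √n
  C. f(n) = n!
C > A > B

Comparing growth rates:
C = n! is O(n!)
A = n² is O(n²)
B = √n is O(√n)

Therefore, the order from fastest to slowest is: C > A > B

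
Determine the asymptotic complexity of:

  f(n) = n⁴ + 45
O(n⁴)

The dominant term in n⁴ + 45 is n⁴, which is Θ(n⁴).
Lower-order terms (45) are asymptotically negligible.
Constants are absorbed, so the tightest bound is O(n⁴).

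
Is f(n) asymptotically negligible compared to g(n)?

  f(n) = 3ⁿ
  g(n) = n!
True

f(n) = 3ⁿ is O(3ⁿ), and g(n) = n! is O(n!).
Since O(3ⁿ) grows strictly slower than O(n!), f(n) = o(g(n)) is true.
This means lim(n→∞) f(n)/g(n) = 0.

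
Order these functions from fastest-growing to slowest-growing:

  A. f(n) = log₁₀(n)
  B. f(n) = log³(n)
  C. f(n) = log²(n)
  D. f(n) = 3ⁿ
D > B > C > A

Comparing growth rates:
D = 3ⁿ is O(3ⁿ)
B = log³(n) is O(log³ n)
C = log²(n) is O(log² n)
A = log₁₀(n) is O(log n)

Therefore, the order from fastest to slowest is: D > B > C > A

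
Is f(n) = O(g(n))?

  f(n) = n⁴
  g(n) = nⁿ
True

f(n) = n⁴ is O(n⁴), and g(n) = nⁿ is O(nⁿ).
Since O(n⁴) ⊆ O(nⁿ) (f grows no faster than g), f(n) = O(g(n)) is true.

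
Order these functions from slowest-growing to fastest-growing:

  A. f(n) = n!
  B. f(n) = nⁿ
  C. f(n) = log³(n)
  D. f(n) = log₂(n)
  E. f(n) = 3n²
D < C < E < A < B

Comparing growth rates:
D = log₂(n) is O(log n)
C = log³(n) is O(log³ n)
E = 3n² is O(n²)
A = n! is O(n!)
B = nⁿ is O(nⁿ)

Therefore, the order from slowest to fastest is: D < C < E < A < B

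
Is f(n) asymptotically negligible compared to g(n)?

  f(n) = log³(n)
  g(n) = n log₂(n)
True

f(n) = log³(n) is O(log³ n), and g(n) = n log₂(n) is O(n log n).
Since O(log³ n) grows strictly slower than O(n log n), f(n) = o(g(n)) is true.
This means lim(n→∞) f(n)/g(n) = 0.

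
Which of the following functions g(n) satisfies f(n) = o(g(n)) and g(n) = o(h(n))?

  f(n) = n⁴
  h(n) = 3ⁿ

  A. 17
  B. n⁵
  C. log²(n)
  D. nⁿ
B

We need g(n) with n⁴ = o(g(n)) and g(n) = o(3ⁿ), i.e. O(n⁴) ≺ g ≺ O(3ⁿ).
Check each option:
  A. 17 — O(1) does not grow strictly faster than f(n)
  B. n⁵ — O(n⁵) is strictly between O(n⁴) and O(3ⁿ) ✓
  C. log²(n) — O(log² n) does not grow strictly faster than f(n)
  D. nⁿ — O(nⁿ) does not grow strictly slower than h(n)

Only option B (n⁵) lies strictly between.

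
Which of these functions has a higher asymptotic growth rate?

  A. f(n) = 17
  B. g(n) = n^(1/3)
B

f(n) = 17 is O(1), while g(n) = n^(1/3) is O(n^(1/3)).
Since O(n^(1/3)) grows faster than O(1), g(n) dominates.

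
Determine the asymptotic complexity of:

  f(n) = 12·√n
O(√n)

The dominant term in 12·√n is 12·√n, which is Θ(√n).
Constants are absorbed, so the tightest bound is O(√n).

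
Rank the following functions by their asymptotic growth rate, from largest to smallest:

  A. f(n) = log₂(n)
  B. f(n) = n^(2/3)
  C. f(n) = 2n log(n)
C > B > A

Comparing growth rates:
C = 2n log(n) is O(n log n)
B = n^(2/3) is O(n^(2/3))
A = log₂(n) is O(log n)

Therefore, the order from fastest to slowest is: C > B > A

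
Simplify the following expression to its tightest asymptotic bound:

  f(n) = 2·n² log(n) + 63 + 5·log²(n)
Θ(n² log n)

Order the terms by growth rate: 63 ≺ 5·log²(n) ≺ 2·n² log(n).
The fastest-growing term 2·n² log(n) dominates as n → ∞; dropping its constant factor gives Θ(n² log n).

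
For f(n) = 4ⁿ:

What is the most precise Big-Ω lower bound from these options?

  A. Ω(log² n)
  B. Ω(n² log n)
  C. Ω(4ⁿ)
C

f(n) = 4ⁿ is Ω(4ⁿ).
All listed options are valid Big-Ω bounds (lower bounds),
but Ω(4ⁿ) is the tightest (largest valid bound).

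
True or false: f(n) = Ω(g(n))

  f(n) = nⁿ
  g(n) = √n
True

f(n) = nⁿ is O(nⁿ), and g(n) = √n is O(√n).
Since O(nⁿ) grows at least as fast as O(√n), f(n) = Ω(g(n)) is true.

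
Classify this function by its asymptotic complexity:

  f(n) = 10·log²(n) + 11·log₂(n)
O(log² n)

The dominant term in 10·log²(n) + 11·log₂(n) is 10·log²(n), which is Θ(log² n).
Lower-order terms (11·log₂(n)) are asymptotically negligible.
Constants are absorbed, so the tightest bound is O(log² n).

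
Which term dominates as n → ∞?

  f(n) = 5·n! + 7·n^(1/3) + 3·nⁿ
3·nⁿ

Looking at each term:
  - 5·n! is O(n!)
  - 7·n^(1/3) is O(n^(1/3))
  - 3·nⁿ is O(nⁿ)

The term 3·nⁿ (O(nⁿ)) grows fastest and dominates all others.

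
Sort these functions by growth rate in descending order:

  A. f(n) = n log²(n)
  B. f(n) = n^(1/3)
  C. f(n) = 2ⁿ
C > A > B

Comparing growth rates:
C = 2ⁿ is O(2ⁿ)
A = n log²(n) is O(n log² n)
B = n^(1/3) is O(n^(1/3))

Therefore, the order from fastest to slowest is: C > A > B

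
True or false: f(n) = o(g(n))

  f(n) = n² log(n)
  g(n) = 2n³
True

f(n) = n² log(n) is O(n² log n), and g(n) = 2n³ is O(n³).
Since O(n² log n) grows strictly slower than O(n³), f(n) = o(g(n)) is true.
This means lim(n→∞) f(n)/g(n) = 0.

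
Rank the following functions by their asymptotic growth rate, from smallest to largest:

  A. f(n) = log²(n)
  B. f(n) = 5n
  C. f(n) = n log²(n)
A < B < C

Comparing growth rates:
A = log²(n) is O(log² n)
B = 5n is O(n)
C = n log²(n) is O(n log² n)

Therefore, the order from slowest to fastest is: A < B < C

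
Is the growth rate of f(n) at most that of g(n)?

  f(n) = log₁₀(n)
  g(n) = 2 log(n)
True

f(n) = log₁₀(n) and g(n) = 2 log(n) are both O(log n).
Big-O permits equal growth rates (f ≤ c·g for some c), so f(n) = O(g(n)) is true.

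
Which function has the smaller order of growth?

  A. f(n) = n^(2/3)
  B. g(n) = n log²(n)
A

f(n) = n^(2/3) is O(n^(2/3)), while g(n) = n log²(n) is O(n log² n).
Since O(n^(2/3)) grows slower than O(n log² n), f(n) is dominated.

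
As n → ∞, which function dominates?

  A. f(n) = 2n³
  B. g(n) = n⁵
B

f(n) = 2n³ is O(n³), while g(n) = n⁵ is O(n⁵).
Since O(n⁵) grows faster than O(n³), g(n) dominates.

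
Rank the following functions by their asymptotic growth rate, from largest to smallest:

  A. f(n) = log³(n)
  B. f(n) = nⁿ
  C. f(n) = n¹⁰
B > C > A

Comparing growth rates:
B = nⁿ is O(nⁿ)
C = n¹⁰ is O(n¹⁰)
A = log³(n) is O(log³ n)

Therefore, the order from fastest to slowest is: B > C > A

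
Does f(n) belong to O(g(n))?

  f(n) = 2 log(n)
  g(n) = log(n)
True

f(n) = 2 log(n) and g(n) = log(n) are both O(log n).
Big-O permits equal growth rates (f ≤ c·g for some c), so f(n) = O(g(n)) is true.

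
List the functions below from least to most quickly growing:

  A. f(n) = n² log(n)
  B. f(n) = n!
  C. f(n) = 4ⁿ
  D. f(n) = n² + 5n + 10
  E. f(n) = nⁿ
D < A < C < B < E

Comparing growth rates:
D = n² + 5n + 10 is O(n²)
A = n² log(n) is O(n² log n)
C = 4ⁿ is O(4ⁿ)
B = n! is O(n!)
E = nⁿ is O(nⁿ)

Therefore, the order from slowest to fastest is: D < A < C < B < E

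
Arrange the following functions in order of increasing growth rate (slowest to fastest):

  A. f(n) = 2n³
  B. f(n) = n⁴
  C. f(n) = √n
C < A < B

Comparing growth rates:
C = √n is O(√n)
A = 2n³ is O(n³)
B = n⁴ is O(n⁴)

Therefore, the order from slowest to fastest is: C < A < B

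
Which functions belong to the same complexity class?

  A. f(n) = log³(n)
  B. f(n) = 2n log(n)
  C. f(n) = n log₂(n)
B and C

Examining each function:
  A. log³(n) is O(log³ n)
  B. 2n log(n) is O(n log n)
  C. n log₂(n) is O(n log n)

Functions B and C both have the same complexity class.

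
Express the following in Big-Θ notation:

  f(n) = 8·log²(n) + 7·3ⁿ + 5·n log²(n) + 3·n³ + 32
Θ(3ⁿ)

Order the terms by growth rate: 32 ≺ 8·log²(n) ≺ 5·n log²(n) ≺ 3·n³ ≺ 7·3ⁿ.
The fastest-growing term 7·3ⁿ dominates as n → ∞; dropping its constant factor gives Θ(3ⁿ).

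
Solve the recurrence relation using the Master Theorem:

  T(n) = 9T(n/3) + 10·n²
Θ(n² log n)

Master Theorem: a = 9, b = 3, f(n) = 10·n².
Compute the critical exponent d = log₃(9) = 2.
Compare f(n) = Θ(n²) against n^d:
  k = 2 = d, so f(n) = Θ(n^d) — Case 2.
  Work is balanced across levels: T(n) = Θ(n^d log n) = Θ(n² log n).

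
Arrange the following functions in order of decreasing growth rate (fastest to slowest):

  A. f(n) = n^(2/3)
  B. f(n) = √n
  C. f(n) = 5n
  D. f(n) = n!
D > C > A > B

Comparing growth rates:
D = n! is O(n!)
C = 5n is O(n)
A = n^(2/3) is O(n^(2/3))
B = √n is O(√n)

Therefore, the order from fastest to slowest is: D > C > A > B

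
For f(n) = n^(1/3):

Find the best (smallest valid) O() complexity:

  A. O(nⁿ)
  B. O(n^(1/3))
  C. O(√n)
B

f(n) = n^(1/3) is O(n^(1/3)).
All listed options are valid Big-O bounds (upper bounds),
but O(n^(1/3)) is the tightest (smallest valid bound).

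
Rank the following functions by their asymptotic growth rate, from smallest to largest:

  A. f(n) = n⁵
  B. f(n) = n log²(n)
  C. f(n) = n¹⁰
B < A < C

Comparing growth rates:
B = n log²(n) is O(n log² n)
A = n⁵ is O(n⁵)
C = n¹⁰ is O(n¹⁰)

Therefore, the order from slowest to fastest is: B < A < C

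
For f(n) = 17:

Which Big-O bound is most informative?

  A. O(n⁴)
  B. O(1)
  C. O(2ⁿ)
B

f(n) = 17 is O(1).
All listed options are valid Big-O bounds (upper bounds),
but O(1) is the tightest (smallest valid bound).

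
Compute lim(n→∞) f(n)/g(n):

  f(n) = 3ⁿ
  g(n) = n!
0

Since 3ⁿ (O(3ⁿ)) grows slower than n! (O(n!)),
the ratio f(n)/g(n) → 0 as n → ∞.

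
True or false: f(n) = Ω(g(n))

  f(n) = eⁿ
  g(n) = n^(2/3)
True

f(n) = eⁿ is O(eⁿ), and g(n) = n^(2/3) is O(n^(2/3)).
Since O(eⁿ) grows at least as fast as O(n^(2/3)), f(n) = Ω(g(n)) is true.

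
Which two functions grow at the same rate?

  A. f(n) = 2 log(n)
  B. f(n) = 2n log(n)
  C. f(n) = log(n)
A and C

Examining each function:
  A. 2 log(n) is O(log n)
  B. 2n log(n) is O(n log n)
  C. log(n) is O(log n)

Functions A and C both have the same complexity class.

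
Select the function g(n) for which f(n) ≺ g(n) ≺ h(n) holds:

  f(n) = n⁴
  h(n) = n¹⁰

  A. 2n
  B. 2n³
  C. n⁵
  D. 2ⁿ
C

We need g(n) with n⁴ = o(g(n)) and g(n) = o(n¹⁰), i.e. O(n⁴) ≺ g ≺ O(n¹⁰).
Check each option:
  A. 2n — O(n) does not grow strictly faster than f(n)
  B. 2n³ — O(n³) does not grow strictly faster than f(n)
  C. n⁵ — O(n⁵) is strictly between O(n⁴) and O(n¹⁰) ✓
  D. 2ⁿ — O(2ⁿ) does not grow strictly slower than h(n)

Only option C (n⁵) lies strictly between.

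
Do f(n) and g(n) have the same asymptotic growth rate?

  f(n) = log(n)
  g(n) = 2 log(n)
True

f(n) = log(n) and g(n) = 2 log(n) are both O(log n).
Since they have the same asymptotic growth rate, f(n) = Θ(g(n)) is true.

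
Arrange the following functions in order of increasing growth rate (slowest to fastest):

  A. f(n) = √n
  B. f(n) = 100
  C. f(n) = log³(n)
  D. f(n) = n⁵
B < C < A < D

Comparing growth rates:
B = 100 is O(1)
C = log³(n) is O(log³ n)
A = √n is O(√n)
D = n⁵ is O(n⁵)

Therefore, the order from slowest to fastest is: B < C < A < D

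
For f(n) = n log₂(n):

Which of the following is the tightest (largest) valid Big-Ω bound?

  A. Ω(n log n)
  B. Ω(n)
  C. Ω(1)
A

f(n) = n log₂(n) is Ω(n log n).
All listed options are valid Big-Ω bounds (lower bounds),
but Ω(n log n) is the tightest (largest valid bound).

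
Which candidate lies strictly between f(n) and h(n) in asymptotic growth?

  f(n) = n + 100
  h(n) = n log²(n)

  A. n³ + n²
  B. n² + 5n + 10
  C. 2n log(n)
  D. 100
C

We need g(n) with n + 100 = o(g(n)) and g(n) = o(n log²(n)), i.e. O(n) ≺ g ≺ O(n log² n).
Check each option:
  A. n³ + n² — O(n³) does not grow strictly slower than h(n)
  B. n² + 5n + 10 — O(n²) does not grow strictly slower than h(n)
  C. 2n log(n) — O(n log n) is strictly between O(n) and O(n log² n) ✓
  D. 100 — O(1) does not grow strictly faster than f(n)

Only option C (2n log(n)) lies strictly between.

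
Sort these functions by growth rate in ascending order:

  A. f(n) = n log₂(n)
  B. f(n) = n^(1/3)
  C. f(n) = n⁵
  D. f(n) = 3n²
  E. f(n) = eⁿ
B < A < D < C < E

Comparing growth rates:
B = n^(1/3) is O(n^(1/3))
A = n log₂(n) is O(n log n)
D = 3n² is O(n²)
C = n⁵ is O(n⁵)
E = eⁿ is O(eⁿ)

Therefore, the order from slowest to fastest is: B < A < D < C < E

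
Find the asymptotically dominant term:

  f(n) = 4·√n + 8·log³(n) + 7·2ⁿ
7·2ⁿ

Looking at each term:
  - 4·√n is O(√n)
  - 8·log³(n) is O(log³ n)
  - 7·2ⁿ is O(2ⁿ)

The term 7·2ⁿ (O(2ⁿ)) grows fastest and dominates all others.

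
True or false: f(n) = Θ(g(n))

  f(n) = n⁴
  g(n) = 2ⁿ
False

f(n) = n⁴ is O(n⁴), and g(n) = 2ⁿ is O(2ⁿ).
Since they have different growth rates, f(n) = Θ(g(n)) is false.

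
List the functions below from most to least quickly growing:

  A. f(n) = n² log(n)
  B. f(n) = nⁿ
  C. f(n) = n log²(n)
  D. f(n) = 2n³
B > D > A > C

Comparing growth rates:
B = nⁿ is O(nⁿ)
D = 2n³ is O(n³)
A = n² log(n) is O(n² log n)
C = n log²(n) is O(n log² n)

Therefore, the order from fastest to slowest is: B > D > A > C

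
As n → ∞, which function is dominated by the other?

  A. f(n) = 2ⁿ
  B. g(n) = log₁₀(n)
B

f(n) = 2ⁿ is O(2ⁿ), while g(n) = log₁₀(n) is O(log n).
Since O(log n) grows slower than O(2ⁿ), g(n) is dominated.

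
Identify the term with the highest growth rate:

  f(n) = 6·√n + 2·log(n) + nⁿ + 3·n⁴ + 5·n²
nⁿ

Looking at each term:
  - 6·√n is O(√n)
  - 2·log(n) is O(log n)
  - nⁿ is O(nⁿ)
  - 3·n⁴ is O(n⁴)
  - 5·n² is O(n²)

The term nⁿ (O(nⁿ)) grows fastest and dominates all others.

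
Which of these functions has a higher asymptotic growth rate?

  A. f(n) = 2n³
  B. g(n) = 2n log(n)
A

f(n) = 2n³ is O(n³), while g(n) = 2n log(n) is O(n log n).
Since O(n³) grows faster than O(n log n), f(n) dominates.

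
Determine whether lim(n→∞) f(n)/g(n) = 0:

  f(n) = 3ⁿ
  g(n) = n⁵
False

f(n) = 3ⁿ is O(3ⁿ), and g(n) = n⁵ is O(n⁵).
Since O(3ⁿ) grows faster than or equal to O(n⁵), f(n) = o(g(n)) is false.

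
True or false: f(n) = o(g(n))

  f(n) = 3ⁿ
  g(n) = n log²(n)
False

f(n) = 3ⁿ is O(3ⁿ), and g(n) = n log²(n) is O(n log² n).
Since O(3ⁿ) grows faster than or equal to O(n log² n), f(n) = o(g(n)) is false.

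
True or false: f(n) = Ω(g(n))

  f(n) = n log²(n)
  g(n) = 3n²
False

f(n) = n log²(n) is O(n log² n), and g(n) = 3n² is O(n²).
Since O(n log² n) grows slower than O(n²), f(n) = Ω(g(n)) is false.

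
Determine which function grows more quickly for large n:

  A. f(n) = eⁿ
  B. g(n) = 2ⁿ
A

f(n) = eⁿ is O(eⁿ), while g(n) = 2ⁿ is O(2ⁿ).
Since O(eⁿ) grows faster than O(2ⁿ), f(n) dominates.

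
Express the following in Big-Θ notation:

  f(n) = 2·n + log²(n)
Θ(n)

Order the terms by growth rate: log²(n) ≺ 2·n.
The fastest-growing term 2·n dominates as n → ∞; dropping its constant factor gives Θ(n).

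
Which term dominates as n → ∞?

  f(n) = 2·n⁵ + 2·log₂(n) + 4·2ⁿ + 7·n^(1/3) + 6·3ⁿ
6·3ⁿ

Looking at each term:
  - 2·n⁵ is O(n⁵)
  - 2·log₂(n) is O(log n)
  - 4·2ⁿ is O(2ⁿ)
  - 7·n^(1/3) is O(n^(1/3))
  - 6·3ⁿ is O(3ⁿ)

The term 6·3ⁿ (O(3ⁿ)) grows fastest and dominates all others.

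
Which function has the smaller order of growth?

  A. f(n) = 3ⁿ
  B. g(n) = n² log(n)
B

f(n) = 3ⁿ is O(3ⁿ), while g(n) = n² log(n) is O(n² log n).
Since O(n² log n) grows slower than O(3ⁿ), g(n) is dominated.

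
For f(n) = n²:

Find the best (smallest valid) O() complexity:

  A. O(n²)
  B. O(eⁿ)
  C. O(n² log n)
A

f(n) = n² is O(n²).
All listed options are valid Big-O bounds (upper bounds),
but O(n²) is the tightest (smallest valid bound).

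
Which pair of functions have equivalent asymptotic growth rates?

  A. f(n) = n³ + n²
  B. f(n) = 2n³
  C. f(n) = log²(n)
A and B

Examining each function:
  A. n³ + n² is O(n³)
  B. 2n³ is O(n³)
  C. log²(n) is O(log² n)

Functions A and B both have the same complexity class.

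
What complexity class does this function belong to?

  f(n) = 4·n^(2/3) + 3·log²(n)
O(n^(2/3))

The dominant term in 4·n^(2/3) + 3·log²(n) is 4·n^(2/3), which is Θ(n^(2/3)).
Lower-order terms (3·log²(n)) are asymptotically negligible.
Constants are absorbed, so the tightest bound is O(n^(2/3)).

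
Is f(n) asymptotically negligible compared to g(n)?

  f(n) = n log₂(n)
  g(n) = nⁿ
True

f(n) = n log₂(n) is O(n log n), and g(n) = nⁿ is O(nⁿ).
Since O(n log n) grows strictly slower than O(nⁿ), f(n) = o(g(n)) is true.
This means lim(n→∞) f(n)/g(n) = 0.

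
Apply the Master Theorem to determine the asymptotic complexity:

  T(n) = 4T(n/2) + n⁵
Θ(n⁵)

Master Theorem: a = 4, b = 2, f(n) = n⁵.
Compute the critical exponent d = log₂(4) = 2.
Compare f(n) = Θ(n⁵) against n^d:
  k = 5 > d = 2, so f(n) = Ω(n^(d+ε)) — Case 3.
  Regularity: a·(n/b)^5/n^5 = a/b^5 = 4/32 < 1 ✓.
  The top-level work dominates: T(n) = Θ(f(n)) = Θ(n⁵).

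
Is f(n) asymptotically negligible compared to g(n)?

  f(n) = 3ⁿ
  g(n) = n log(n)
False

f(n) = 3ⁿ is O(3ⁿ), and g(n) = n log(n) is O(n log n).
Since O(3ⁿ) grows faster than or equal to O(n log n), f(n) = o(g(n)) is false.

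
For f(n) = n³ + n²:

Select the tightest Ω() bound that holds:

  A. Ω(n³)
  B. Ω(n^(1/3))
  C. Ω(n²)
A

f(n) = n³ + n² is Ω(n³).
All listed options are valid Big-Ω bounds (lower bounds),
but Ω(n³) is the tightest (largest valid bound).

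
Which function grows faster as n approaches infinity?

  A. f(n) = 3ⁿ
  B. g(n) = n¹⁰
A

f(n) = 3ⁿ is O(3ⁿ), while g(n) = n¹⁰ is O(n¹⁰).
Since O(3ⁿ) grows faster than O(n¹⁰), f(n) dominates.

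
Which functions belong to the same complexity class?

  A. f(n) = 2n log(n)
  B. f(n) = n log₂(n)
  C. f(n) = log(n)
A and B

Examining each function:
  A. 2n log(n) is O(n log n)
  B. n log₂(n) is O(n log n)
  C. log(n) is O(log n)

Functions A and B both have the same complexity class.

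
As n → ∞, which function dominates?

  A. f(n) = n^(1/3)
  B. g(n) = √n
B

f(n) = n^(1/3) is O(n^(1/3)), while g(n) = √n is O(√n).
Since O(√n) grows faster than O(n^(1/3)), g(n) dominates.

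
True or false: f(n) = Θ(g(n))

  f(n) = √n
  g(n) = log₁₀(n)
False

f(n) = √n is O(√n), and g(n) = log₁₀(n) is O(log n).
Since they have different growth rates, f(n) = Θ(g(n)) is false.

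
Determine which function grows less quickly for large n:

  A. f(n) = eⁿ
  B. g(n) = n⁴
B

f(n) = eⁿ is O(eⁿ), while g(n) = n⁴ is O(n⁴).
Since O(n⁴) grows slower than O(eⁿ), g(n) is dominated.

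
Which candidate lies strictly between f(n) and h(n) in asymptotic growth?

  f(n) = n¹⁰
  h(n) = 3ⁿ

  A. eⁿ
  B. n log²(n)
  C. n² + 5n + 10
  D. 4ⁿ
A

We need g(n) with n¹⁰ = o(g(n)) and g(n) = o(3ⁿ), i.e. O(n¹⁰) ≺ g ≺ O(3ⁿ).
Check each option:
  A. eⁿ — O(eⁿ) is strictly between O(n¹⁰) and O(3ⁿ) ✓
  B. n log²(n) — O(n log² n) does not grow strictly faster than f(n)
  C. n² + 5n + 10 — O(n²) does not grow strictly faster than f(n)
  D. 4ⁿ — O(4ⁿ) does not grow strictly slower than h(n)

Only option A (eⁿ) lies strictly between.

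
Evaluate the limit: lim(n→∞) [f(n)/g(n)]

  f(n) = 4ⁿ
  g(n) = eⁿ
∞

Since 4ⁿ (O(4ⁿ)) grows faster than eⁿ (O(eⁿ)),
the ratio f(n)/g(n) → ∞ as n → ∞.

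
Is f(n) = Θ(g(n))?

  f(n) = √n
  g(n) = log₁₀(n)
False

f(n) = √n is O(√n), and g(n) = log₁₀(n) is O(log n).
Since they have different growth rates, f(n) = Θ(g(n)) is false.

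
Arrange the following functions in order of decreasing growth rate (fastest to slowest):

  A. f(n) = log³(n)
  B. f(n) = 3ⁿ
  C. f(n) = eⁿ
B > C > A

Comparing growth rates:
B = 3ⁿ is O(3ⁿ)
C = eⁿ is O(eⁿ)
A = log³(n) is O(log³ n)

Therefore, the order from fastest to slowest is: B > C > A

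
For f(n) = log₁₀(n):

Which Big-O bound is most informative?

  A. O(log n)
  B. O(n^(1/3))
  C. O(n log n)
A

f(n) = log₁₀(n) is O(log n).
All listed options are valid Big-O bounds (upper bounds),
but O(log n) is the tightest (smallest valid bound).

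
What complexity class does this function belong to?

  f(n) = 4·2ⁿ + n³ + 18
O(2ⁿ)

The dominant term in 4·2ⁿ + n³ + 18 is 4·2ⁿ, which is Θ(2ⁿ).
Lower-order terms (n³, 18) are asymptotically negligible.
Constants are absorbed, so the tightest bound is O(2ⁿ).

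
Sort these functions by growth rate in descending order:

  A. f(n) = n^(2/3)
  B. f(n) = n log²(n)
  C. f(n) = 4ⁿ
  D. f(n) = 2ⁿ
C > D > B > A

Comparing growth rates:
C = 4ⁿ is O(4ⁿ)
D = 2ⁿ is O(2ⁿ)
B = n log²(n) is O(n log² n)
A = n^(2/3) is O(n^(2/3))

Therefore, the order from fastest to slowest is: C > D > B > A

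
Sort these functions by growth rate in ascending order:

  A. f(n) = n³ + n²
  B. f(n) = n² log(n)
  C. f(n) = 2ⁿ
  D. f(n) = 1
D < B < A < C

Comparing growth rates:
D = 1 is O(1)
B = n² log(n) is O(n² log n)
A = n³ + n² is O(n³)
C = 2ⁿ is O(2ⁿ)

Therefore, the order from slowest to fastest is: D < B < A < C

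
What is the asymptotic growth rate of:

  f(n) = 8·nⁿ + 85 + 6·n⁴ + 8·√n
Θ(nⁿ)

Order the terms by growth rate: 85 ≺ 8·√n ≺ 6·n⁴ ≺ 8·nⁿ.
The fastest-growing term 8·nⁿ dominates as n → ∞; dropping its constant factor gives Θ(nⁿ).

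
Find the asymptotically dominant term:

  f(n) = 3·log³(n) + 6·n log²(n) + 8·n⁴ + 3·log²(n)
8·n⁴

Looking at each term:
  - 3·log³(n) is O(log³ n)
  - 6·n log²(n) is O(n log² n)
  - 8·n⁴ is O(n⁴)
  - 3·log²(n) is O(log² n)

The term 8·n⁴ (O(n⁴)) grows fastest and dominates all others.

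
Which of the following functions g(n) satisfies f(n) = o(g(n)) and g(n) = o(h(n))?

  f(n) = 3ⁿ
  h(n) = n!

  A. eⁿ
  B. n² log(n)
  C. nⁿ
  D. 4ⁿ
D

We need g(n) with 3ⁿ = o(g(n)) and g(n) = o(n!), i.e. O(3ⁿ) ≺ g ≺ O(n!).
Check each option:
  A. eⁿ — O(eⁿ) does not grow strictly faster than f(n)
  B. n² log(n) — O(n² log n) does not grow strictly faster than f(n)
  C. nⁿ — O(nⁿ) does not grow strictly slower than h(n)
  D. 4ⁿ — O(4ⁿ) is strictly between O(3ⁿ) and O(n!) ✓

Only option D (4ⁿ) lies strictly between.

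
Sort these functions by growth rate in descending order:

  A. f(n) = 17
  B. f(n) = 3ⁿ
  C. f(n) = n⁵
B > C > A

Comparing growth rates:
B = 3ⁿ is O(3ⁿ)
C = n⁵ is O(n⁵)
A = 17 is O(1)

Therefore, the order from fastest to slowest is: B > C > A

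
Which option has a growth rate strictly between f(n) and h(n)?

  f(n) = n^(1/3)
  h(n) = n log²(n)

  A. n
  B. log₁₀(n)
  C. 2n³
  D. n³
A

We need g(n) with n^(1/3) = o(g(n)) and g(n) = o(n log²(n)), i.e. O(n^(1/3)) ≺ g ≺ O(n log² n).
Check each option:
  A. n — O(n) is strictly between O(n^(1/3)) and O(n log² n) ✓
  B. log₁₀(n) — O(log n) does not grow strictly faster than f(n)
  C. 2n³ — O(n³) does not grow strictly slower than h(n)
  D. n³ — O(n³) does not grow strictly slower than h(n)

Only option A (n) lies strictly between.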